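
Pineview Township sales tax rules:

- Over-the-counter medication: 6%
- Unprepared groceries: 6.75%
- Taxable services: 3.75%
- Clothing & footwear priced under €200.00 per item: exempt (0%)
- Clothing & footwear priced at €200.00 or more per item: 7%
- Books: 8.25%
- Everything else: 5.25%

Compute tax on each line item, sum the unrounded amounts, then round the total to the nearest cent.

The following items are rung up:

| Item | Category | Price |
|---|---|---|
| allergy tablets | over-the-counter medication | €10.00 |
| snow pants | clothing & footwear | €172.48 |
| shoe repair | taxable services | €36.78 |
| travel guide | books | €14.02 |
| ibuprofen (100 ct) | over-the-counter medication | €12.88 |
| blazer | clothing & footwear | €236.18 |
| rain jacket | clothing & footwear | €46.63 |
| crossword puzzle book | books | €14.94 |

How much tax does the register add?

€21.67

Allergy tablets €10.00: over-the-counter medication → 6% → €0.60
Snow pants €172.48: clothing & footwear, under €200.00 → 0% → €0.00
Shoe repair €36.78: taxable services → 3.75% → €1.37925
Travel guide €14.02: books → 8.25% → €1.15665
Ibuprofen (100 ct) €12.88: over-the-counter medication → 6% → €0.7728
Blazer €236.18: clothing & footwear, €200.00 or more → 7% → €16.5326
Rain jacket €46.63: clothing & footwear, under €200.00 → 0% → €0.00
Crossword puzzle book €14.94: books → 8.25% → €1.23255
Unrounded tax sum = €21.67385 → €21.67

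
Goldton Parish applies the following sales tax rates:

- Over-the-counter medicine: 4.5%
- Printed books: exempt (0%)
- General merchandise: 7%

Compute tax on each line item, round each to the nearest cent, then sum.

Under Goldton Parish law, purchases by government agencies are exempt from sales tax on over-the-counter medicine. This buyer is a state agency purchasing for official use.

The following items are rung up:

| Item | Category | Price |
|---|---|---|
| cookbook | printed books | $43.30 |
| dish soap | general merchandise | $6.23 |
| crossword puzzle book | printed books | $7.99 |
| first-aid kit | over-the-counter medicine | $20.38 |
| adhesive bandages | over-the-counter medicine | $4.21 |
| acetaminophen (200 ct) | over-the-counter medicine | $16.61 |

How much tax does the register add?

Cookbook $43.30: printed books → 0% → $0.00
Dish soap $6.23: general merchandise → 7% → $0.44
Crossword puzzle book $7.99: printed books → 0% → $0.00
First-aid kit $20.38: over-the-counter medicine, buyer-exempt → 0% → $0.00
Adhesive bandages $4.21: over-the-counter medicine, buyer-exempt → 0% → $0.00
Acetaminophen (200 ct) $16.61: over-the-counter medicine, buyer-exempt → 0% → $0.00
Total tax = $0.44

$0.44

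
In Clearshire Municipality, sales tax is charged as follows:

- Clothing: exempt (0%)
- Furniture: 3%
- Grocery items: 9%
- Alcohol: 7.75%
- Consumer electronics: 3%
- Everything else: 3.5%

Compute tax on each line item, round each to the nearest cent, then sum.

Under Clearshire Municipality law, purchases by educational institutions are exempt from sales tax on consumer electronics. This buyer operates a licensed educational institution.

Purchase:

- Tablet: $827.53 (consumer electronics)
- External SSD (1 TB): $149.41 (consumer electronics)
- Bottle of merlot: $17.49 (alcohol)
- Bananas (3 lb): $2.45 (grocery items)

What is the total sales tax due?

Tablet $827.53: consumer electronics, buyer-exempt → 0% → $0.00
External SSD (1 TB) $149.41: consumer electronics, buyer-exempt → 0% → $0.00
Bottle of merlot $17.49: alcohol → 7.75% → $1.36
Bananas (3 lb) $2.45: grocery items → 9% → $0.22
Total tax = $1.36 + $0.22 = $1.58

$1.58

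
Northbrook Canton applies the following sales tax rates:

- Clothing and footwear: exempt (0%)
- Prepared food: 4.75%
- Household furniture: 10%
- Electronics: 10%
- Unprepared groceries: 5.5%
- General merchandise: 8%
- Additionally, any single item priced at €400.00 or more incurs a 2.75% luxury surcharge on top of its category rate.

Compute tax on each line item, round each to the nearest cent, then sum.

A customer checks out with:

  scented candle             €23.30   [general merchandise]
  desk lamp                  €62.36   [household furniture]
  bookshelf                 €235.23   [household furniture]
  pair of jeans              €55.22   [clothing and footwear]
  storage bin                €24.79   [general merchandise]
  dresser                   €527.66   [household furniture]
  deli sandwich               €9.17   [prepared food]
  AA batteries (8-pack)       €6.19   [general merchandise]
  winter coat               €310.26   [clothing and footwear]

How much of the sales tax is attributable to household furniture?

Desk lamp €62.36: household furniture → 10% → €6.24
Bookshelf €235.23: household furniture → 10% → €23.52
Dresser €527.66: household furniture → 10% + 2.75% surcharge = 12.75% → €67.28
Tax on household furniture = €6.24 + €23.52 + €67.28 = €97.04

€97.04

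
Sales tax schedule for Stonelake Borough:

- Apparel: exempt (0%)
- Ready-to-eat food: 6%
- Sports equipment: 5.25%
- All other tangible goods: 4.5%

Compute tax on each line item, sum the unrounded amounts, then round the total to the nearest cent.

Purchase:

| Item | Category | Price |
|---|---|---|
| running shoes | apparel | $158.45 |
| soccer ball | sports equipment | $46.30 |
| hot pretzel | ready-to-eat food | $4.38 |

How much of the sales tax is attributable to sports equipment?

Soccer ball $46.30: sports equipment → 5.25% → $2.43075
Tax on sports equipment: unrounded sum = $2.43075 → $2.43

$2.43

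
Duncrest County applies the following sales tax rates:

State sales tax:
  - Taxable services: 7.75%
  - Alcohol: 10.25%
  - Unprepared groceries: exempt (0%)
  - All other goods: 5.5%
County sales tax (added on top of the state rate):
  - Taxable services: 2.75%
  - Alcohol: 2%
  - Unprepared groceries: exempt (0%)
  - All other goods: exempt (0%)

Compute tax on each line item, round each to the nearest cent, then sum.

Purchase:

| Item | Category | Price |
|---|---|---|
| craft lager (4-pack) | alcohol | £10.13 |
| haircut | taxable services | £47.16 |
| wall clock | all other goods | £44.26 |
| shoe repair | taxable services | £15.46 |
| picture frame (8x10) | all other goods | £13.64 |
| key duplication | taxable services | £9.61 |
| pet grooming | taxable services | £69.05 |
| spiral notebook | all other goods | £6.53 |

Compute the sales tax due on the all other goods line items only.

Wall clock £44.26: all other goods → 5.5% + 0% county = 5.5% → £2.43
Picture frame (8x10) £13.64: all other goods → 5.5% + 0% county = 5.5% → £0.75
Spiral notebook £6.53: all other goods → 5.5% + 0% county = 5.5% → £0.36
Tax on all other goods = £2.43 + £0.75 + £0.36 = £3.54

£3.54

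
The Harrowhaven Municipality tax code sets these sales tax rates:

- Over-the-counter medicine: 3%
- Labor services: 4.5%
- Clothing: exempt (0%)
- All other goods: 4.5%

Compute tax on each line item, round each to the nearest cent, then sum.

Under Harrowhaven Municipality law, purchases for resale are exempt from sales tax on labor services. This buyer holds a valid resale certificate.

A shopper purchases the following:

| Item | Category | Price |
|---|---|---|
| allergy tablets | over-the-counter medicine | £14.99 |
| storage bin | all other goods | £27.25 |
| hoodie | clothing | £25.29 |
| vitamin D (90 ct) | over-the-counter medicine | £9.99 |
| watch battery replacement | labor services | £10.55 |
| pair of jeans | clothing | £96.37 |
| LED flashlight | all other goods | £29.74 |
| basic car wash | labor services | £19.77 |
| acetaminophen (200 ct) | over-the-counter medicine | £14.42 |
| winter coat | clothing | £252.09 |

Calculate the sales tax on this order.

Allergy tablets £14.99: over-the-counter medicine → 3% → £0.45
Storage bin £27.25: all other goods → 4.5% → £1.23
Hoodie £25.29: clothing → 0% → £0.00
Vitamin D (90 ct) £9.99: over-the-counter medicine → 3% → £0.30
Watch battery replacement £10.55: labor services, buyer-exempt → 0% → £0.00
Pair of jeans £96.37: clothing → 0% → £0.00
LED flashlight £29.74: all other goods → 4.5% → £1.34
Basic car wash £19.77: labor services, buyer-exempt → 0% → £0.00
Acetaminophen (200 ct) £14.42: over-the-counter medicine → 3% → £0.43
Winter coat £252.09: clothing → 0% → £0.00
Total tax = £0.45 + £1.23 + £0.30 + £1.34 + £0.43 = £3.75

£3.75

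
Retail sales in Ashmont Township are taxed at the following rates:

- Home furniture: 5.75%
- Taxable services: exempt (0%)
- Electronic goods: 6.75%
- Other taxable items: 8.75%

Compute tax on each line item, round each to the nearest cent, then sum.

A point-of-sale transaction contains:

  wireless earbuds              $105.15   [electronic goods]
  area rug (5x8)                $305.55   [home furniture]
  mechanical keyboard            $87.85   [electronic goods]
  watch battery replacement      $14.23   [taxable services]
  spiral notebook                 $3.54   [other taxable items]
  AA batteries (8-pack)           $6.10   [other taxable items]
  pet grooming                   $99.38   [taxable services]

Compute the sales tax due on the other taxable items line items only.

$0.84

Spiral notebook $3.54: other taxable items → 8.75% → $0.31
AA batteries (8-pack) $6.10: other taxable items → 8.75% → $0.53
Tax on other taxable items = $0.31 + $0.53 = $0.84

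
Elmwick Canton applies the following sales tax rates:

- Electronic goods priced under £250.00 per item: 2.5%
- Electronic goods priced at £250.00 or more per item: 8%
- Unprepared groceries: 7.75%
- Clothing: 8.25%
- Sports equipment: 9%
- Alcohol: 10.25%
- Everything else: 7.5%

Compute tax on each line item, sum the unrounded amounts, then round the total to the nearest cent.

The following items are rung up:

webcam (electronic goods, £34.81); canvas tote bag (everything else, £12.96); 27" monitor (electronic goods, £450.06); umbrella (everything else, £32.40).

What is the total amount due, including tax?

Webcam £34.81: electronic goods, under £250.00 → 2.5% → £0.87025
Canvas tote bag £12.96: everything else → 7.5% → £0.972
27" monitor £450.06: electronic goods, £250.00 or more → 8% → £36.0048
Umbrella £32.40: everything else → 7.5% → £2.43
Subtotal = £530.23; unrounded tax = £40.27705 → £40.28; total due = £570.51

£570.51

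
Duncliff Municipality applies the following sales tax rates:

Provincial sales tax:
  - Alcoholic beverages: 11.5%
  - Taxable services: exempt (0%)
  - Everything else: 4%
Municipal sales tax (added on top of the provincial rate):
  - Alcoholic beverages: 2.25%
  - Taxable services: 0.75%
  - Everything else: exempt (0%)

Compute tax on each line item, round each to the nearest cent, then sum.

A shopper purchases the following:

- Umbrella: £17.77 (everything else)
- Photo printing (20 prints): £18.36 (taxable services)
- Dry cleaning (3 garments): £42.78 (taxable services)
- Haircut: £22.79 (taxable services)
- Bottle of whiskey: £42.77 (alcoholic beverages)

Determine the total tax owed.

Umbrella £17.77: everything else → 4% + 0% municipal = 4% → £0.71
Photo printing (20 prints) £18.36: taxable services → 0% + 0.75% municipal = 0.75% → £0.14
Dry cleaning (3 garments) £42.78: taxable services → 0% + 0.75% municipal = 0.75% → £0.32
Haircut £22.79: taxable services → 0% + 0.75% municipal = 0.75% → £0.17
Bottle of whiskey £42.77: alcoholic beverages → 11.5% + 2.25% municipal = 13.75% → £5.88
Total tax = £0.71 + £0.14 + £0.32 + £0.17 + £5.88 = £7.22

£7.22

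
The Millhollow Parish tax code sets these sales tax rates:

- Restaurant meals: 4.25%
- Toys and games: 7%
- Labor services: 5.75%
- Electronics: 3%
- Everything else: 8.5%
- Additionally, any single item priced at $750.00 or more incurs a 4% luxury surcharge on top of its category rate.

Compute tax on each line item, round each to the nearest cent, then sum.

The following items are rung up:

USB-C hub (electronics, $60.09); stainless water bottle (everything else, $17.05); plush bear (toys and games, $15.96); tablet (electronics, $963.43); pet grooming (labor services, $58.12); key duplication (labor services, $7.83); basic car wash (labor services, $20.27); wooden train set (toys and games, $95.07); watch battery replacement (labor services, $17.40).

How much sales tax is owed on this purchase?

$84.42

USB-C hub $60.09: electronics → 3% → $1.80
Stainless water bottle $17.05: everything else → 8.5% → $1.45
Plush bear $15.96: toys and games → 7% → $1.12
Tablet $963.43: electronics → 3% + 4% surcharge = 7% → $67.44
Pet grooming $58.12: labor services → 5.75% → $3.34
Key duplication $7.83: labor services → 5.75% → $0.45
Basic car wash $20.27: labor services → 5.75% → $1.17
Wooden train set $95.07: toys and games → 7% → $6.65
Watch battery replacement $17.40: labor services → 5.75% → $1.00
Total tax = $1.80 + $1.45 + $1.12 + $67.44 + $3.34 + $0.45 + $1.17 + $6.65 + $1.00 = $84.42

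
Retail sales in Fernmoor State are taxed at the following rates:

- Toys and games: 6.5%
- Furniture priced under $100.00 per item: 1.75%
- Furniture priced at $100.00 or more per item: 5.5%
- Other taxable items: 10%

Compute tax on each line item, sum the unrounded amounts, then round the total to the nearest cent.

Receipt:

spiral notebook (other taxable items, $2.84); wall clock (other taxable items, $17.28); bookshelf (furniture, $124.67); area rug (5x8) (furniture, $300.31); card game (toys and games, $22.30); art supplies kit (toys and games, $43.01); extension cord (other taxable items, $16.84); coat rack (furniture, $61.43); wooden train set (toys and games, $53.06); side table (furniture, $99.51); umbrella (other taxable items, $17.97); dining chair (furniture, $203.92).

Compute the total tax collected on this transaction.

$50.59

Spiral notebook $2.84: other taxable items → 10% → $0.284
Wall clock $17.28: other taxable items → 10% → $1.728
Bookshelf $124.67: furniture, $100.00 or more → 5.5% → $6.85685
Area rug (5x8) $300.31: furniture, $100.00 or more → 5.5% → $16.51705
Card game $22.30: toys and games → 6.5% → $1.4495
Art supplies kit $43.01: toys and games → 6.5% → $2.79565
Extension cord $16.84: other taxable items → 10% → $1.684
Coat rack $61.43: furniture, under $100.00 → 1.75% → $1.075025
Wooden train set $53.06: toys and games → 6.5% → $3.4489
Side table $99.51: furniture, under $100.00 → 1.75% → $1.741425
Umbrella $17.97: other taxable items → 10% → $1.797
Dining chair $203.92: furniture, $100.00 or more → 5.5% → $11.2156
Unrounded tax sum = $50.593 → $50.59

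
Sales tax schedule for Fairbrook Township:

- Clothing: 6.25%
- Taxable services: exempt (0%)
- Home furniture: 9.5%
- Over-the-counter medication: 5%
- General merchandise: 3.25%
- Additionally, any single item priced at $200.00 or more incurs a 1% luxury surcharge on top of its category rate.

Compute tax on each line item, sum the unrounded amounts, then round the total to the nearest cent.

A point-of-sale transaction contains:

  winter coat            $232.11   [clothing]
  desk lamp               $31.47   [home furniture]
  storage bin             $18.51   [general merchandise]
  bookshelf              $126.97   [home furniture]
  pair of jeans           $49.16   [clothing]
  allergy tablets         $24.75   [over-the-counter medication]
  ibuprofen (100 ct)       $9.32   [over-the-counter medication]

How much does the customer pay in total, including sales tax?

$529.55

Winter coat $232.11: clothing → 6.25% + 1% surcharge = 7.25% → $16.827975
Desk lamp $31.47: home furniture → 9.5% → $2.98965
Storage bin $18.51: general merchandise → 3.25% → $0.601575
Bookshelf $126.97: home furniture → 9.5% → $12.06215
Pair of jeans $49.16: clothing → 6.25% → $3.0725
Allergy tablets $24.75: over-the-counter medication → 5% → $1.2375
Ibuprofen (100 ct) $9.32: over-the-counter medication → 5% → $0.466
Subtotal = $492.29; unrounded tax = $37.25735 → $37.26; total due = $529.55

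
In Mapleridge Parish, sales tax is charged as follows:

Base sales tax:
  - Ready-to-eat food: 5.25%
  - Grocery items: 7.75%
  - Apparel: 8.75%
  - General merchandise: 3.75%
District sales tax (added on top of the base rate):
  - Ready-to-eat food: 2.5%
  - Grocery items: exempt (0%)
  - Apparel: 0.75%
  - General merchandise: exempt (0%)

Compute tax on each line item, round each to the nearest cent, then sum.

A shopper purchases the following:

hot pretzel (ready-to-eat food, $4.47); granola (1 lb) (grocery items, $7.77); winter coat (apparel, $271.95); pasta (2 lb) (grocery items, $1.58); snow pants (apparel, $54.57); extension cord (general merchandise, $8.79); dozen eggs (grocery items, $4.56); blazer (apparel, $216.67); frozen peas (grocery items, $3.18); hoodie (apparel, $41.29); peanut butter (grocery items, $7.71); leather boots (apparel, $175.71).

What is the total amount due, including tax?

Hot pretzel $4.47: ready-to-eat food → 5.25% + 2.5% district = 7.75% → $0.35
Granola (1 lb) $7.77: grocery items → 7.75% + 0% district = 7.75% → $0.60
Winter coat $271.95: apparel → 8.75% + 0.75% district = 9.5% → $25.84
Pasta (2 lb) $1.58: grocery items → 7.75% + 0% district = 7.75% → $0.12
Snow pants $54.57: apparel → 8.75% + 0.75% district = 9.5% → $5.18
Extension cord $8.79: general merchandise → 3.75% + 0% district = 3.75% → $0.33
Dozen eggs $4.56: grocery items → 7.75% + 0% district = 7.75% → $0.35
Blazer $216.67: apparel → 8.75% + 0.75% district = 9.5% → $20.58
Frozen peas $3.18: grocery items → 7.75% + 0% district = 7.75% → $0.25
Hoodie $41.29: apparel → 8.75% + 0.75% district = 9.5% → $3.92
Peanut butter $7.71: grocery items → 7.75% + 0% district = 7.75% → $0.60
Leather boots $175.71: apparel → 8.75% + 0.75% district = 9.5% → $16.69
Subtotal = $798.25; tax = $74.81; total due = $873.06

$873.06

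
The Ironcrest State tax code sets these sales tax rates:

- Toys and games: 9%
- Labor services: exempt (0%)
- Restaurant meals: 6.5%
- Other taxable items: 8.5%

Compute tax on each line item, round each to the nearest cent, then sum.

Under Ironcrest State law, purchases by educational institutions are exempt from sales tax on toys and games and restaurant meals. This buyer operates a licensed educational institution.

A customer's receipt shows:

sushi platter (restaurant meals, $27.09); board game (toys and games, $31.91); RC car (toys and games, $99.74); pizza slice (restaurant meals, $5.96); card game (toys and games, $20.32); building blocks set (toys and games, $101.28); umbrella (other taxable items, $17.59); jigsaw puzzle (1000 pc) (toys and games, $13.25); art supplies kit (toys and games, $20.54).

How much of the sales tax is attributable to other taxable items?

Umbrella $17.59: other taxable items → 8.5% → $1.50
Tax on other taxable items = $1.50

$1.50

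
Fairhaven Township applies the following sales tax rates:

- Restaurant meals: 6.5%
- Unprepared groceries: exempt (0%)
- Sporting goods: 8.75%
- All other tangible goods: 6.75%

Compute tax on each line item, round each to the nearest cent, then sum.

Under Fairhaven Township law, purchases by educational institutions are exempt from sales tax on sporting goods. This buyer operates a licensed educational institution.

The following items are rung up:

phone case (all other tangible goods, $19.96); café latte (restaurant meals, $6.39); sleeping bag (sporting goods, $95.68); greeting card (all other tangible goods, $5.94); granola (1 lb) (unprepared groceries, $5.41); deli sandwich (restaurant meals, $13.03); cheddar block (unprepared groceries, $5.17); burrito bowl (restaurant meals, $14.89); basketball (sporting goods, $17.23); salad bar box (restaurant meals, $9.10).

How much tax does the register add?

Phone case $19.96: all other tangible goods → 6.75% → $1.35
Café latte $6.39: restaurant meals → 6.5% → $0.42
Sleeping bag $95.68: sporting goods, buyer-exempt → 0% → $0.00
Greeting card $5.94: all other tangible goods → 6.75% → $0.40
Granola (1 lb) $5.41: unprepared groceries → 0% → $0.00
Deli sandwich $13.03: restaurant meals → 6.5% → $0.85
Cheddar block $5.17: unprepared groceries → 0% → $0.00
Burrito bowl $14.89: restaurant meals → 6.5% → $0.97
Basketball $17.23: sporting goods, buyer-exempt → 0% → $0.00
Salad bar box $9.10: restaurant meals → 6.5% → $0.59
Total tax = $1.35 + $0.42 + $0.40 + $0.85 + $0.97 + $0.59 = $4.58

$4.58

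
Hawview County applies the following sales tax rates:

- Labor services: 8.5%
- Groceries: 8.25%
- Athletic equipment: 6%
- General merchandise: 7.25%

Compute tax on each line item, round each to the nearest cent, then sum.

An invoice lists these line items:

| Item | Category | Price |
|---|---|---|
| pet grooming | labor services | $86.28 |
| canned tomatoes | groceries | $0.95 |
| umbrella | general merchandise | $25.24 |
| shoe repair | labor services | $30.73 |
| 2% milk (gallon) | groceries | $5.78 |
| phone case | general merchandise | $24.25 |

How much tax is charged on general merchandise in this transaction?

Umbrella $25.24: general merchandise → 7.25% → $1.83
Phone case $24.25: general merchandise → 7.25% → $1.76
Tax on general merchandise = $1.83 + $1.76 = $3.59

$3.59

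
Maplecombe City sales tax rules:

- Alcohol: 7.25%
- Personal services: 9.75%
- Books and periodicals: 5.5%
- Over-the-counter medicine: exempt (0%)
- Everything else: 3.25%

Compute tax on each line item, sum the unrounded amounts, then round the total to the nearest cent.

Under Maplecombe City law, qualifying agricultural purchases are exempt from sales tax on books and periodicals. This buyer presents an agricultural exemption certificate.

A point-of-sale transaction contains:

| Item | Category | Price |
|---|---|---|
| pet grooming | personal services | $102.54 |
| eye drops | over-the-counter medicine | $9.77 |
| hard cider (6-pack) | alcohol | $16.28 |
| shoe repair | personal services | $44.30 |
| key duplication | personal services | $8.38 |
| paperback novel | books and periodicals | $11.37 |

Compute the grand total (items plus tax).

Pet grooming $102.54: personal services → 9.75% → $9.99765
Eye drops $9.77: over-the-counter medicine → 0% → $0.00
Hard cider (6-pack) $16.28: alcohol → 7.25% → $1.1803
Shoe repair $44.30: personal services → 9.75% → $4.31925
Key duplication $8.38: personal services → 9.75% → $0.81705
Paperback novel $11.37: books and periodicals, buyer-exempt → 0% → $0.00
Subtotal = $192.64; unrounded tax = $16.31425 → $16.31; total due = $208.95

$208.95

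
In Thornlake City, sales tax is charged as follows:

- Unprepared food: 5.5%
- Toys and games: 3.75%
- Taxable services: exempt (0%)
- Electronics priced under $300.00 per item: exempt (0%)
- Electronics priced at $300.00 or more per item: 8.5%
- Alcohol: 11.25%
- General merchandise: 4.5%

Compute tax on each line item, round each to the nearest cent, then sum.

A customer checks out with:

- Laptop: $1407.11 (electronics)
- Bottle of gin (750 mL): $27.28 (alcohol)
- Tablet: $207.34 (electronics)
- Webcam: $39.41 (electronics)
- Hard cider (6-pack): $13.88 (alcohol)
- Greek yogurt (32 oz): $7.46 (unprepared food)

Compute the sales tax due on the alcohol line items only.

$4.63

Bottle of gin (750 mL) $27.28: alcohol → 11.25% → $3.07
Hard cider (6-pack) $13.88: alcohol → 11.25% → $1.56
Tax on alcohol = $3.07 + $1.56 = $4.63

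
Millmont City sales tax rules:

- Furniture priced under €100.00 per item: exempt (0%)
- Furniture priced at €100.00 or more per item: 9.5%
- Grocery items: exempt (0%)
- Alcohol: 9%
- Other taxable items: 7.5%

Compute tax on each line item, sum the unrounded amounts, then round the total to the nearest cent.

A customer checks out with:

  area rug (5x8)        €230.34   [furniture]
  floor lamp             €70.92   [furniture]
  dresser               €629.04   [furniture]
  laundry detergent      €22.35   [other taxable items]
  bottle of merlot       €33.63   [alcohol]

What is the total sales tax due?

€86.34

Area rug (5x8) €230.34: furniture, €100.00 or more → 9.5% → €21.8823
Floor lamp €70.92: furniture, under €100.00 → 0% → €0.00
Dresser €629.04: furniture, €100.00 or more → 9.5% → €59.7588
Laundry detergent €22.35: other taxable items → 7.5% → €1.67625
Bottle of merlot €33.63: alcohol → 9% → €3.0267
Unrounded tax sum = €86.34405 → €86.34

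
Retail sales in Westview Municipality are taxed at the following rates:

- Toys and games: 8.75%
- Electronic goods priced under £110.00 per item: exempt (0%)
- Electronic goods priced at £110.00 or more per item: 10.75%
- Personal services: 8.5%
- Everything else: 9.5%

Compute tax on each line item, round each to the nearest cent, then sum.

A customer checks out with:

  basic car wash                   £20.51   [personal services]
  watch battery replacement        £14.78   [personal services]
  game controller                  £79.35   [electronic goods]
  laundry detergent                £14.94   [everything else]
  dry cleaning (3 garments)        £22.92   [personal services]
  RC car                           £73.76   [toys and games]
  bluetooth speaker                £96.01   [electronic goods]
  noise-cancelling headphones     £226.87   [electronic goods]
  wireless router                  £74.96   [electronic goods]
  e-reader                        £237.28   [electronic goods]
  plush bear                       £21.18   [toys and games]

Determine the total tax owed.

£64.57

Basic car wash £20.51: personal services → 8.5% → £1.74
Watch battery replacement £14.78: personal services → 8.5% → £1.26
Game controller £79.35: electronic goods, under £110.00 → 0% → £0.00
Laundry detergent £14.94: everything else → 9.5% → £1.42
Dry cleaning (3 garments) £22.92: personal services → 8.5% → £1.95
RC car £73.76: toys and games → 8.75% → £6.45
Bluetooth speaker £96.01: electronic goods, under £110.00 → 0% → £0.00
Noise-cancelling headphones £226.87: electronic goods, £110.00 or more → 10.75% → £24.39
Wireless router £74.96: electronic goods, under £110.00 → 0% → £0.00
E-reader £237.28: electronic goods, £110.00 or more → 10.75% → £25.51
Plush bear £21.18: toys and games → 8.75% → £1.85
Total tax = £1.74 + £1.26 + £1.42 + £1.95 + £6.45 + £24.39 + £25.51 + £1.85 = £64.57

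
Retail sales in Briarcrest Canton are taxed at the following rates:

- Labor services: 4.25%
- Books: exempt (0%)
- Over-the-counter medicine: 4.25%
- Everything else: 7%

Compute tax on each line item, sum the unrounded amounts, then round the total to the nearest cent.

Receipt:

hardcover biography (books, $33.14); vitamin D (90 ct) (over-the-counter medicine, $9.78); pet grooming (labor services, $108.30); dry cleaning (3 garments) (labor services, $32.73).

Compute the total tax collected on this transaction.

$6.41

Hardcover biography $33.14: books → 0% → $0.00
Vitamin D (90 ct) $9.78: over-the-counter medicine → 4.25% → $0.41565
Pet grooming $108.30: labor services → 4.25% → $4.60275
Dry cleaning (3 garments) $32.73: labor services → 4.25% → $1.391025
Unrounded tax sum = $6.409425 → $6.41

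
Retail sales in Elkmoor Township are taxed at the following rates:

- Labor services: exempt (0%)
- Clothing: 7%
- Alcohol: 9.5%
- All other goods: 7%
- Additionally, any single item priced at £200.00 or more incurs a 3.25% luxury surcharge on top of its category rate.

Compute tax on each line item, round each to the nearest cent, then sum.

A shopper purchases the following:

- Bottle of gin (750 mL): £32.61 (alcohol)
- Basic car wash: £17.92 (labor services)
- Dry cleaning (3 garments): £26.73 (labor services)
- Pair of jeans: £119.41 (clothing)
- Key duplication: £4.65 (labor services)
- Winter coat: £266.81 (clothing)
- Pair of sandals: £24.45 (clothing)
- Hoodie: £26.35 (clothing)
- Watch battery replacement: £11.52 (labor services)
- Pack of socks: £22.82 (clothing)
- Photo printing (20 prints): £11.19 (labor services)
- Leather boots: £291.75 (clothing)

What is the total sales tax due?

£73.86

Bottle of gin (750 mL) £32.61: alcohol → 9.5% → £3.10
Basic car wash £17.92: labor services → 0% → £0.00
Dry cleaning (3 garments) £26.73: labor services → 0% → £0.00
Pair of jeans £119.41: clothing → 7% → £8.36
Key duplication £4.65: labor services → 0% → £0.00
Winter coat £266.81: clothing → 7% + 3.25% surcharge = 10.25% → £27.35
Pair of sandals £24.45: clothing → 7% → £1.71
Hoodie £26.35: clothing → 7% → £1.84
Watch battery replacement £11.52: labor services → 0% → £0.00
Pack of socks £22.82: clothing → 7% → £1.60
Photo printing (20 prints) £11.19: labor services → 0% → £0.00
Leather boots £291.75: clothing → 7% + 3.25% surcharge = 10.25% → £29.90
Total tax = £3.10 + £8.36 + £27.35 + £1.71 + £1.84 + £1.60 + £29.90 = £73.86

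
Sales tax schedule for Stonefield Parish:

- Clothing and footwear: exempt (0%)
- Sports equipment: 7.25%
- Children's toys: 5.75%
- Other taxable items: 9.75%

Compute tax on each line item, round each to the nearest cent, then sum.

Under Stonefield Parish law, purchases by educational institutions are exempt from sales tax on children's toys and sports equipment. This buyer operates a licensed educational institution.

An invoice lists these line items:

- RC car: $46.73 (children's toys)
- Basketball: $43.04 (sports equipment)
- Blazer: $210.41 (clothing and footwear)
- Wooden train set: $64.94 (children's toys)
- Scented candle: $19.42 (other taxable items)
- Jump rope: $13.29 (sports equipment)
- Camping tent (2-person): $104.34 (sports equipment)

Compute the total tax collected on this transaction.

RC car $46.73: children's toys, buyer-exempt → 0% → $0.00
Basketball $43.04: sports equipment, buyer-exempt → 0% → $0.00
Blazer $210.41: clothing and footwear → 0% → $0.00
Wooden train set $64.94: children's toys, buyer-exempt → 0% → $0.00
Scented candle $19.42: other taxable items → 9.75% → $1.89
Jump rope $13.29: sports equipment, buyer-exempt → 0% → $0.00
Camping tent (2-person) $104.34: sports equipment, buyer-exempt → 0% → $0.00
Total tax = $1.89

$1.89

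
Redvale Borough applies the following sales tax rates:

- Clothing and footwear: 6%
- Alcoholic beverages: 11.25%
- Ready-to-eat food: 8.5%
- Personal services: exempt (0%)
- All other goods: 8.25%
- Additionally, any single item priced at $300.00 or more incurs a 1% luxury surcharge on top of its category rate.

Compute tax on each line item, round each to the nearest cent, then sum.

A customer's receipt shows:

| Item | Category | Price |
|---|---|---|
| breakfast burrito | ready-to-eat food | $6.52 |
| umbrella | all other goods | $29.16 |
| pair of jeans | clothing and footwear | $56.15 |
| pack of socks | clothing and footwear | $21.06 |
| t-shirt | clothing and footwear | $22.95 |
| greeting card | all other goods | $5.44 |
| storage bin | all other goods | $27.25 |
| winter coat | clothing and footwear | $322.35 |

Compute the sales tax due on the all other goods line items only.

$5.11

Umbrella $29.16: all other goods → 8.25% → $2.41
Greeting card $5.44: all other goods → 8.25% → $0.45
Storage bin $27.25: all other goods → 8.25% → $2.25
Tax on all other goods = $2.41 + $0.45 + $2.25 = $5.11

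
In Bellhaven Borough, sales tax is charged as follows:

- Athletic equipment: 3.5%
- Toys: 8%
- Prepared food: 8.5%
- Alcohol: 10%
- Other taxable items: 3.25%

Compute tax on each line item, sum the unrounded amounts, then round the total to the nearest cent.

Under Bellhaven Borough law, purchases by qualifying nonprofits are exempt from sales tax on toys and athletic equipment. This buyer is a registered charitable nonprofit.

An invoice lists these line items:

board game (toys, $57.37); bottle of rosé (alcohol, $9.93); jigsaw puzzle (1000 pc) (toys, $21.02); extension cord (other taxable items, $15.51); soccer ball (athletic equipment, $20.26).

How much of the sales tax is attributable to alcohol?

Bottle of rosé $9.93: alcohol → 10% → $0.993
Tax on alcohol: unrounded sum = $0.993 → $0.99

$0.99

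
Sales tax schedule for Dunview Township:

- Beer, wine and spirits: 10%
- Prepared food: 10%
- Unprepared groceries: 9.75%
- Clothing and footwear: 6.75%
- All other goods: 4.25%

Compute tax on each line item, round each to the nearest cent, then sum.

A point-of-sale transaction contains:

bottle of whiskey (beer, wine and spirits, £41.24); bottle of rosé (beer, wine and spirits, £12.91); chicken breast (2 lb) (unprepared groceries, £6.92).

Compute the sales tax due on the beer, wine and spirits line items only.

£5.41

Bottle of whiskey £41.24: beer, wine and spirits → 10% → £4.12
Bottle of rosé £12.91: beer, wine and spirits → 10% → £1.29
Tax on beer, wine and spirits = £4.12 + £1.29 = £5.41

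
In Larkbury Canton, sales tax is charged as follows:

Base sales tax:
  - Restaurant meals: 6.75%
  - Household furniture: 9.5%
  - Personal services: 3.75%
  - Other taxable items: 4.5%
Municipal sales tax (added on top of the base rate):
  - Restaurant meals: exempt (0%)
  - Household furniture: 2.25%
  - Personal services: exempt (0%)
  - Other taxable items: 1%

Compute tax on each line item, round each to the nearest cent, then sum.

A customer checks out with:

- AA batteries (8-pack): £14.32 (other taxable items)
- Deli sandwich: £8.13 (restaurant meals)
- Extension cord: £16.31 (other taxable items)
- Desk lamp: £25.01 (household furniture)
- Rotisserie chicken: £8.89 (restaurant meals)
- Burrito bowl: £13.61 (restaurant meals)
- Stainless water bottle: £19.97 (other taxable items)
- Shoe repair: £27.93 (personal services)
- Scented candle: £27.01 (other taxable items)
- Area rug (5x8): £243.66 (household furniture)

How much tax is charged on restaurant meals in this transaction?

£2.07

Deli sandwich £8.13: restaurant meals → 6.75% + 0% municipal = 6.75% → £0.55
Rotisserie chicken £8.89: restaurant meals → 6.75% + 0% municipal = 6.75% → £0.60
Burrito bowl £13.61: restaurant meals → 6.75% + 0% municipal = 6.75% → £0.92
Tax on restaurant meals = £0.55 + £0.60 + £0.92 = £2.07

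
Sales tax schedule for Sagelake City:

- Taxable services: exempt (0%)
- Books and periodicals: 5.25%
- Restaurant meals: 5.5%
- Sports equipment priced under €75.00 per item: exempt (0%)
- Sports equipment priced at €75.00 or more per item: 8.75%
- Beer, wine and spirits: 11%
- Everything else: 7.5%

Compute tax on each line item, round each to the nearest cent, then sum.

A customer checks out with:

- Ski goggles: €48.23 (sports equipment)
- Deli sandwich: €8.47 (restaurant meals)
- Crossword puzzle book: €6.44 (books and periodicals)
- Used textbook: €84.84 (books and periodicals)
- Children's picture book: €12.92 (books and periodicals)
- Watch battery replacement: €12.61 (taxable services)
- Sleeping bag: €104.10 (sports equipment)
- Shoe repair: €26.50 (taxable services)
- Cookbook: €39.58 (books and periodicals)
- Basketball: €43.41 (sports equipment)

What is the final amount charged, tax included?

Ski goggles €48.23: sports equipment, under €75.00 → 0% → €0.00
Deli sandwich €8.47: restaurant meals → 5.5% → €0.47
Crossword puzzle book €6.44: books and periodicals → 5.25% → €0.34
Used textbook €84.84: books and periodicals → 5.25% → €4.45
Children's picture book €12.92: books and periodicals → 5.25% → €0.68
Watch battery replacement €12.61: taxable services → 0% → €0.00
Sleeping bag €104.10: sports equipment, €75.00 or more → 8.75% → €9.11
Shoe repair €26.50: taxable services → 0% → €0.00
Cookbook €39.58: books and periodicals → 5.25% → €2.08
Basketball €43.41: sports equipment, under €75.00 → 0% → €0.00
Subtotal = €387.10; tax = €17.13; total due = €404.23

€404.23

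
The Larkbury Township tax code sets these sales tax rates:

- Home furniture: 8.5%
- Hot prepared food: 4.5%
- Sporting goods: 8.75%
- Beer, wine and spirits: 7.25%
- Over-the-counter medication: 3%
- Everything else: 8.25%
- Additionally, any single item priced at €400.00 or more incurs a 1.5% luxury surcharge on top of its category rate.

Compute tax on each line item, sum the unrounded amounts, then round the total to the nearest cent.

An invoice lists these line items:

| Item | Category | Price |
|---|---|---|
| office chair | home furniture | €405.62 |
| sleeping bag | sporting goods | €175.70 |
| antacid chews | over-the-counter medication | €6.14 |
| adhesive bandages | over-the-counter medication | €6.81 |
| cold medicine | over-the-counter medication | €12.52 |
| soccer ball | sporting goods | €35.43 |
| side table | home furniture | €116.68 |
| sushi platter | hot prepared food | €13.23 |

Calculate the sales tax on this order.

€70.31

Office chair €405.62: home furniture → 8.5% + 1.5% surcharge = 10% → €40.562
Sleeping bag €175.70: sporting goods → 8.75% → €15.37375
Antacid chews €6.14: over-the-counter medication → 3% → €0.1842
Adhesive bandages €6.81: over-the-counter medication → 3% → €0.2043
Cold medicine €12.52: over-the-counter medication → 3% → €0.3756
Soccer ball €35.43: sporting goods → 8.75% → €3.100125
Side table €116.68: home furniture → 8.5% → €9.9178
Sushi platter €13.23: hot prepared food → 4.5% → €0.59535
Unrounded tax sum = €70.313125 → €70.31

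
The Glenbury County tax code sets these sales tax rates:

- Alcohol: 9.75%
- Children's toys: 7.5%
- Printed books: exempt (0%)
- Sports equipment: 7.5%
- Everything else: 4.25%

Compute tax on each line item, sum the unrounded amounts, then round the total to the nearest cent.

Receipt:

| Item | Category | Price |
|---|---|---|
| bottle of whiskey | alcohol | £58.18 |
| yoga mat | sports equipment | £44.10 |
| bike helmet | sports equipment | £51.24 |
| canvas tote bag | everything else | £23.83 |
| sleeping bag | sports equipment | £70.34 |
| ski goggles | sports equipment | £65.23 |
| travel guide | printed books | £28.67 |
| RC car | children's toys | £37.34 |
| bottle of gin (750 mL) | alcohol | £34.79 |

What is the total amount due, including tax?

Bottle of whiskey £58.18: alcohol → 9.75% → £5.67255
Yoga mat £44.10: sports equipment → 7.5% → £3.3075
Bike helmet £51.24: sports equipment → 7.5% → £3.843
Canvas tote bag £23.83: everything else → 4.25% → £1.012775
Sleeping bag £70.34: sports equipment → 7.5% → £5.2755
Ski goggles £65.23: sports equipment → 7.5% → £4.89225
Travel guide £28.67: printed books → 0% → £0.00
RC car £37.34: children's toys → 7.5% → £2.8005
Bottle of gin (750 mL) £34.79: alcohol → 9.75% → £3.392025
Subtotal = £413.72; unrounded tax = £30.1961 → £30.20; total due = £443.92

£443.92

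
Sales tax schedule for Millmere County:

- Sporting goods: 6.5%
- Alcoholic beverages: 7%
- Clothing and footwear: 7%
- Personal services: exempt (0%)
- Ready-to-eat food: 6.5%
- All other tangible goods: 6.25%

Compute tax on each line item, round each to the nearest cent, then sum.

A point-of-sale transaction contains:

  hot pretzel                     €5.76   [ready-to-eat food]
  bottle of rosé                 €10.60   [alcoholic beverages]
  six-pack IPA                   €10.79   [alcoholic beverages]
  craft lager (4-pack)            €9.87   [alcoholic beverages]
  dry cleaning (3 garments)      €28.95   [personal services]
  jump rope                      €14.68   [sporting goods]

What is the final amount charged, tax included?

€84.16

Hot pretzel €5.76: ready-to-eat food → 6.5% → €0.37
Bottle of rosé €10.60: alcoholic beverages → 7% → €0.74
Six-pack IPA €10.79: alcoholic beverages → 7% → €0.76
Craft lager (4-pack) €9.87: alcoholic beverages → 7% → €0.69
Dry cleaning (3 garments) €28.95: personal services → 0% → €0.00
Jump rope €14.68: sporting goods → 6.5% → €0.95
Subtotal = €80.65; tax = €3.51; total due = €84.16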